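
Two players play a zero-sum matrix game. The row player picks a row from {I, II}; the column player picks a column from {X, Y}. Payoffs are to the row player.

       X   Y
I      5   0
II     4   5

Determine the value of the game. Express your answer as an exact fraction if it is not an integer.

Row minima: I → 0, II → 4; maximin = 4.
Column maxima: X → 5, Y → 5; minimax = 5.
4 ≠ 5, so there is no saddle point; optimal play is mixed.
Let the row player play I with probability p. Expected payoff against X: 5p + 4(1−p) = p + 4; against Y: 0p + 5(1−p) = −5p + 5.
Setting these equal: p + 4 = −5p + 5 ⇒ 6p = 1 ⇒ p = 1/6, and the value is (1)·(1/6) + 4 = 25/6.
For the column player: with q = P(X), equating I's and II's payoffs gives 5q = −q + 5 ⇒ q = 5/6.

25/6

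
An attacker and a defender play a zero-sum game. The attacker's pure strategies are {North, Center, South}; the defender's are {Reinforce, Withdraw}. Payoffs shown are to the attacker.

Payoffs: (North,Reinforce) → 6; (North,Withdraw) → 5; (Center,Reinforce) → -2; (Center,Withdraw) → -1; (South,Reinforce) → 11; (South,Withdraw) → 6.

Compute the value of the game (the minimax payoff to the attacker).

6

Row minima: North → 5, Center → -2, South → 6; maximin = 6.
Column maxima: Reinforce → 11, Withdraw → 6; minimax = 6.
Since maximin = minimax = 6, there is a saddle point and the value is 6.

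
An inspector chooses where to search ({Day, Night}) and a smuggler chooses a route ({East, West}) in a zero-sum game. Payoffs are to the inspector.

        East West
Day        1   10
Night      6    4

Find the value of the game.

Row minima: Day → 1, Night → 4; maximin = 4.
Column maxima: East → 6, West → 10; minimax = 6.
4 ≠ 6, so there is no saddle point; optimal play is mixed.
Let the inspector play Day with probability p. Expected payoff against East: 1p + 6(1−p) = −5p + 6; against West: 10p + 4(1−p) = 6p + 4.
Setting these equal: −5p + 6 = 6p + 4 ⇒ −11p = -2 ⇒ p = 2/11, and the value is (-5)·(2/11) + 6 = 56/11.
For the smuggler: with q = P(East), equating Day's and Night's payoffs gives −9q + 10 = 2q + 4 ⇒ q = 6/11.

56/11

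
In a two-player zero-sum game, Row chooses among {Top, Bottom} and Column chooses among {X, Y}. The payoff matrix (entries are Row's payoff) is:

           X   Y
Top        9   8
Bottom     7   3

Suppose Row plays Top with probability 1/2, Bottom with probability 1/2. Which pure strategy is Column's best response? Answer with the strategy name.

Y

If Column plays X, Row's expected payoff is (1/2)·9 + (1/2)·7 = 8.
If Column plays Y, Row's expected payoff is (1/2)·8 + (1/2)·3 = 11/2.
Column minimizes Row's payoff; the smallest is 11/2, so the best response is Y.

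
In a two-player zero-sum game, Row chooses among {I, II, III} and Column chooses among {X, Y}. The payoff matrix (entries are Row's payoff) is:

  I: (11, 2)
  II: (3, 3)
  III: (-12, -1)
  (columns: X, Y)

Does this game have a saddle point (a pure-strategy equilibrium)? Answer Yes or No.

Yes

Row minima: I → 2, II → 3, III → -12; maximin = 3.
Column maxima: X → 11, Y → 3; minimax = 3.
maximin = minimax = 3, so a saddle point exists.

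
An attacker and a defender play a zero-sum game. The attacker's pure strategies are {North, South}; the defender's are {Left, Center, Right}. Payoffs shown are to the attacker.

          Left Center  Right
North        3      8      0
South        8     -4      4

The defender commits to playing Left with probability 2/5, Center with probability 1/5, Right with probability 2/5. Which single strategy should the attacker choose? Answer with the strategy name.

Expected payoff of North: (2/5)·3 + (1/5)·8 + (2/5)·0 = 14/5.
Expected payoff of South: (2/5)·8 + (1/5)·(-4) + (2/5)·4 = 4.
The largest is 4, so the attacker's best response is South.

South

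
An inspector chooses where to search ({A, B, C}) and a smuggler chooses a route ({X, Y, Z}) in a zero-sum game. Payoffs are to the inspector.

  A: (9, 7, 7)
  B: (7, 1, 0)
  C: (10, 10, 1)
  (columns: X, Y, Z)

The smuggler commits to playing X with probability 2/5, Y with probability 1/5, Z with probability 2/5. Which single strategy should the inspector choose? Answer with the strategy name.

A

Expected payoff of A: (2/5)·9 + (1/5)·7 + (2/5)·7 = 39/5.
Expected payoff of B: (2/5)·7 + (1/5)·1 + (2/5)·0 = 3.
Expected payoff of C: (2/5)·10 + (1/5)·10 + (2/5)·1 = 32/5.
The largest is 39/5, so the inspector's best response is A.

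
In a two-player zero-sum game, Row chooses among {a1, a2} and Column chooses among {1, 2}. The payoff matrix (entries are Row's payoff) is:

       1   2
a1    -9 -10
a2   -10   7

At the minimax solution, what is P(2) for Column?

1/18

Row minima: a1 → -10, a2 → -10; maximin = -10.
Column maxima: 1 → -9, 2 → 7; minimax = -9.
-10 ≠ -9, so there is no saddle point; optimal play is mixed.
Let Row play a1 with probability p. Expected payoff against 1: (-9)p + (-10)(1−p) = p − 10; against 2: (-10)p + 7(1−p) = −17p + 7.
Setting these equal: p − 10 = −17p + 7 ⇒ 18p = 17 ⇒ p = 17/18, and the value is (1)·(17/18) − 10 = -163/18.
For Column: with q = P(1), equating a1's and a2's payoffs gives q − 10 = −17q + 7 ⇒ q = 17/18.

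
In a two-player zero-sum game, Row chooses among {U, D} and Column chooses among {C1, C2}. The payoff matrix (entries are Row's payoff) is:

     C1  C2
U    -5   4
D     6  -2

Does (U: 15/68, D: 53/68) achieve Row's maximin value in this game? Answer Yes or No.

No

Against C1 this mix gives (15/68)·(-5) + (53/68)·6 = 243/68.
Against C2 this mix gives (15/68)·4 + (53/68)·(-2) = -23/34.
Column will play C2, holding Row to -23/34. Shifting weight toward the row that does better against C2 would raise this floor (the equalizing mix achieves 14/17 against both C2 and C1), so the proposed strategy is not optimal.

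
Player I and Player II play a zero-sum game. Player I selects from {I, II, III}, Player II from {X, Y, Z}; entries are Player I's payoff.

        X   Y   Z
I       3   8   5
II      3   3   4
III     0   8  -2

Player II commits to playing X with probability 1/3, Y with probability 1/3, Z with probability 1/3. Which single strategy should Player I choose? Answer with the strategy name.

Expected payoff of I: (1/3)·3 + (1/3)·8 + (1/3)·5 = 16/3.
Expected payoff of II: (1/3)·3 + (1/3)·3 + (1/3)·4 = 10/3.
Expected payoff of III: (1/3)·0 + (1/3)·8 + (1/3)·(-2) = 2.
The largest is 16/3, so Player I's best response is I.

I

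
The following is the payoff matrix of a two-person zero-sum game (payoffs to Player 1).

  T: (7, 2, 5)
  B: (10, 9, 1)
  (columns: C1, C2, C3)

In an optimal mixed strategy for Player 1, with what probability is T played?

Row minima: T → 2, B → 1; maximin = 2.
Column maxima: C1 → 10, C2 → 9, C3 → 5; minimax = 5.
2 ≠ 5, so there is no saddle point; optimal play is mixed.
C1 is strictly dominated by C2 (it gives Player 1 strictly more in every row), so Player 2 never plays it.
On the remaining 2×2 (T, B vs C2, C3):
Let Player 1 play T with probability p. Expected payoff against C2: 2p + 9(1−p) = −7p + 9; against C3: 5p + 1(1−p) = 4p + 1.
Setting these equal: −7p + 9 = 4p + 1 ⇒ −11p = -8 ⇒ p = 8/11, and the value is (-7)·(8/11) + 9 = 43/11.
For Player 2: with q = P(C2), equating T's and B's payoffs gives −3q + 5 = 8q + 1 ⇒ q = 4/11.

8/11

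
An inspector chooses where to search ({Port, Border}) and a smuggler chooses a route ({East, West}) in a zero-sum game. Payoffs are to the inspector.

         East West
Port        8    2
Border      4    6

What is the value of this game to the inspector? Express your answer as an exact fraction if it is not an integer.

5

Row minima: Port → 2, Border → 4; maximin = 4.
Column maxima: East → 8, West → 6; minimax = 6.
4 ≠ 6, so there is no saddle point; optimal play is mixed.
Let the inspector play Port with probability p. Expected payoff against East: 8p + 4(1−p) = 4p + 4; against West: 2p + 6(1−p) = −4p + 6.
Setting these equal: 4p + 4 = −4p + 6 ⇒ 8p = 2 ⇒ p = 1/4, and the value is (4)·(1/4) + 4 = 5.
For the smuggler: with q = P(East), equating Port's and Border's payoffs gives 6q + 2 = −2q + 6 ⇒ q = 1/2.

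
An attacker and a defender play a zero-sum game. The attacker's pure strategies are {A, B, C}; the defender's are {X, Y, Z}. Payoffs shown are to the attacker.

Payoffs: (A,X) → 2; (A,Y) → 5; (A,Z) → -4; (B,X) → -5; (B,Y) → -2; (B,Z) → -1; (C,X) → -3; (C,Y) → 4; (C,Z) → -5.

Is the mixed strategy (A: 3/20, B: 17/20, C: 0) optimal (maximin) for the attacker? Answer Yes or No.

No

Against X this mix gives (3/20)·2 + (17/20)·(-5) = -79/20.
Against Y this mix gives (3/20)·5 + (17/20)·(-2) = -19/20.
Against Z this mix gives (3/20)·(-4) + (17/20)·(-1) = -29/20.
The defender will play X, holding the attacker to -79/20. Shifting weight toward the row that does better against X would raise this floor (the equalizing mix achieves -11/5 against both X and Z), so the proposed strategy is not optimal.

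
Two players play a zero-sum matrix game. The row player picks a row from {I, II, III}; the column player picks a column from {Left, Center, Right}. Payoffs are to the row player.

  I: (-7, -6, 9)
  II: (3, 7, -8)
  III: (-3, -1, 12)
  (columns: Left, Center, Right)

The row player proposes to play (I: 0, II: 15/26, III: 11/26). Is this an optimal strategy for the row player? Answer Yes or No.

Against Left this mix gives (15/26)·3 + (11/26)·(-3) = 6/13.
Against Center this mix gives (15/26)·7 + (11/26)·(-1) = 47/13.
Against Right this mix gives (15/26)·(-8) + (11/26)·12 = 6/13.
All of the column player's active replies (Left, Right) yield 6/13, and no column does worse for the row player. The mix makes the column player indifferent and guarantees 6/13, so it is optimal.

Yes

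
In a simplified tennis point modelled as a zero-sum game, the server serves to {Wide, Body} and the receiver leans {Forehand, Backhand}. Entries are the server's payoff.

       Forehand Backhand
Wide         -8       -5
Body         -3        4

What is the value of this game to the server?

-3

Row minima: Wide → -8, Body → -3; maximin = -3.
Column maxima: Forehand → -3, Backhand → 4; minimax = -3.
Since maximin = minimax = -3, there is a saddle point and the value is -3.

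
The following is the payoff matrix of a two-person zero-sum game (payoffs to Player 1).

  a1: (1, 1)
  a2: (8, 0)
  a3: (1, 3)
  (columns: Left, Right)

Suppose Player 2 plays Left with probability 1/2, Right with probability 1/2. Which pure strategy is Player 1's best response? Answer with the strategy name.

Expected payoff of a1: (1/2)·1 + (1/2)·1 = 1.
Expected payoff of a2: (1/2)·8 + (1/2)·0 = 4.
Expected payoff of a3: (1/2)·1 + (1/2)·3 = 2.
The largest is 4, so Player 1's best response is a2.

a2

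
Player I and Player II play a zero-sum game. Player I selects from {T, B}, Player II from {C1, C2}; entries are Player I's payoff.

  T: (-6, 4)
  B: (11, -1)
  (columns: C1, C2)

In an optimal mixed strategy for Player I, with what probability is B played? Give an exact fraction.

5/11

Row minima: T → -6, B → -1; maximin = -1.
Column maxima: C1 → 11, C2 → 4; minimax = 4.
-1 ≠ 4, so there is no saddle point; optimal play is mixed.
Let Player I play T with probability p. Expected payoff against C1: (-6)p + 11(1−p) = −17p + 11; against C2: 4p + (-1)(1−p) = 5p − 1.
Setting these equal: −17p + 11 = 5p − 1 ⇒ −22p = -12 ⇒ p = 6/11, and the value is (-17)·(6/11) + 11 = 19/11.
For Player II: with q = P(C1), equating T's and B's payoffs gives −10q + 4 = 12q − 1 ⇒ q = 5/22.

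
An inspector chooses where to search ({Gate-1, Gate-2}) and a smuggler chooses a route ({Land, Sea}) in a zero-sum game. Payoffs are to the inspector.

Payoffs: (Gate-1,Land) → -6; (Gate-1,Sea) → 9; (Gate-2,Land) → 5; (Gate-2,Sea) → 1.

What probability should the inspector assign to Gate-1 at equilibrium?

Row minima: Gate-1 → -6, Gate-2 → 1; maximin = 1.
Column maxima: Land → 5, Sea → 9; minimax = 5.
1 ≠ 5, so there is no saddle point; optimal play is mixed.
Let the inspector play Gate-1 with probability p. Expected payoff against Land: (-6)p + 5(1−p) = −11p + 5; against Sea: 9p + 1(1−p) = 8p + 1.
Setting these equal: −11p + 5 = 8p + 1 ⇒ −19p = -4 ⇒ p = 4/19, and the value is (-11)·(4/19) + 5 = 51/19.
For the smuggler: with q = P(Land), equating Gate-1's and Gate-2's payoffs gives −15q + 9 = 4q + 1 ⇒ q = 8/19.

4/19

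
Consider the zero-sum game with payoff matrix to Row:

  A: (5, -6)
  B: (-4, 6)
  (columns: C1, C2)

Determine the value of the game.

Row minima: A → -6, B → -4; maximin = -4.
Column maxima: C1 → 5, C2 → 6; minimax = 5.
-4 ≠ 5, so there is no saddle point; optimal play is mixed.
Let Row play A with probability p. Expected payoff against C1: 5p + (-4)(1−p) = 9p − 4; against C2: (-6)p + 6(1−p) = −12p + 6.
Setting these equal: 9p − 4 = −12p + 6 ⇒ 21p = 10 ⇒ p = 10/21, and the value is (9)·(10/21) − 4 = 2/7.
For Column: with q = P(C1), equating A's and B's payoffs gives 11q − 6 = −10q + 6 ⇒ q = 4/7.

2/7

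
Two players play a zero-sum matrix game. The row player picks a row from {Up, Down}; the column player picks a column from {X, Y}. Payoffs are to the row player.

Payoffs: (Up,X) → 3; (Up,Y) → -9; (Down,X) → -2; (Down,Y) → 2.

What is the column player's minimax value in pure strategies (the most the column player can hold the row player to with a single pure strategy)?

Column maxima: X → 3, Y → 2.
The smallest of these is 2.

2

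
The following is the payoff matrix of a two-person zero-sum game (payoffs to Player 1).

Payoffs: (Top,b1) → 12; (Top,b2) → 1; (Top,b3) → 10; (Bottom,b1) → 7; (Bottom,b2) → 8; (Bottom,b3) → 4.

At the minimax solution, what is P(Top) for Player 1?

4/13

Row minima: Top → 1, Bottom → 4; maximin = 4.
Column maxima: b1 → 12, b2 → 8, b3 → 10; minimax = 8.
4 ≠ 8, so there is no saddle point; optimal play is mixed.
b1 is strictly dominated by b3 (it gives Player 1 strictly more in every row), so Player 2 never plays it.
On the remaining 2×2 (Top, Bottom vs b2, b3):
Let Player 1 play Top with probability p. Expected payoff against b2: 1p + 8(1−p) = −7p + 8; against b3: 10p + 4(1−p) = 6p + 4.
Setting these equal: −7p + 8 = 6p + 4 ⇒ −13p = -4 ⇒ p = 4/13, and the value is (-7)·(4/13) + 8 = 76/13.
For Player 2: with q = P(b2), equating Top's and Bottom's payoffs gives −9q + 10 = 4q + 4 ⇒ q = 6/13.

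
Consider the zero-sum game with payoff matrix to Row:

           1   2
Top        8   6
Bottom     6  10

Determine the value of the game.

22/3

Row minima: Top → 6, Bottom → 6; maximin = 6.
Column maxima: 1 → 8, 2 → 10; minimax = 8.
6 ≠ 8, so there is no saddle point; optimal play is mixed.
Let Row play Top with probability p. Expected payoff against 1: 8p + 6(1−p) = 2p + 6; against 2: 6p + 10(1−p) = −4p + 10.
Setting these equal: 2p + 6 = −4p + 10 ⇒ 6p = 4 ⇒ p = 2/3, and the value is (2)·(2/3) + 6 = 22/3.
For Column: with q = P(1), equating Top's and Bottom's payoffs gives 2q + 6 = −4q + 10 ⇒ q = 2/3.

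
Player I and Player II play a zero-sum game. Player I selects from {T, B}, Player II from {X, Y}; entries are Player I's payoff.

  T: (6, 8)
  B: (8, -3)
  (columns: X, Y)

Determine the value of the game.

82/13

Row minima: T → 6, B → -3; maximin = 6.
Column maxima: X → 8, Y → 8; minimax = 8.
6 ≠ 8, so there is no saddle point; optimal play is mixed.
Let Player I play T with probability p. Expected payoff against X: 6p + 8(1−p) = −2p + 8; against Y: 8p + (-3)(1−p) = 11p − 3.
Setting these equal: −2p + 8 = 11p − 3 ⇒ −13p = -11 ⇒ p = 11/13, and the value is (-2)·(11/13) + 8 = 82/13.
For Player II: with q = P(X), equating T's and B's payoffs gives −2q + 8 = 11q − 3 ⇒ q = 11/13.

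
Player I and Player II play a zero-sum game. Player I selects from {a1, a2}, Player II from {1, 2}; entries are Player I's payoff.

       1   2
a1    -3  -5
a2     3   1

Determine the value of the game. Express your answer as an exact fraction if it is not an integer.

1

Row minima: a1 → -5, a2 → 1; maximin = 1.
Column maxima: 1 → 3, 2 → 1; minimax = 1.
Since maximin = minimax = 1, there is a saddle point and the value is 1.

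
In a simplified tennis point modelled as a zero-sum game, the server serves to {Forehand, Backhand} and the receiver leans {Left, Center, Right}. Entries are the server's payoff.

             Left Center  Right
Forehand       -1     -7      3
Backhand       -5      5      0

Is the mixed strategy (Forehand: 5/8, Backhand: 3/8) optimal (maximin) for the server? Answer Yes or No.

Yes

Against Left this mix gives (5/8)·(-1) + (3/8)·(-5) = -5/2.
Against Center this mix gives (5/8)·(-7) + (3/8)·5 = -5/2.
Against Right this mix gives (5/8)·3 + (3/8)·0 = 15/8.
All of the receiver's active replies (Left, Center) yield -5/2, and no column does worse for the server. The mix makes the receiver indifferent and guarantees -5/2, so it is optimal.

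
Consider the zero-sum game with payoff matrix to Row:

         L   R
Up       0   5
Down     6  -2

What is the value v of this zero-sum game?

Row minima: Up → 0, Down → -2; maximin = 0.
Column maxima: L → 6, R → 5; minimax = 5.
0 ≠ 5, so there is no saddle point; optimal play is mixed.
Let Row play Up with probability p. Expected payoff against L: 0p + 6(1−p) = −6p + 6; against R: 5p + (-2)(1−p) = 7p − 2.
Setting these equal: −6p + 6 = 7p − 2 ⇒ −13p = -8 ⇒ p = 8/13, and the value is (-6)·(8/13) + 6 = 30/13.
For Column: with q = P(L), equating Up's and Down's payoffs gives −5q + 5 = 8q − 2 ⇒ q = 7/13.

30/13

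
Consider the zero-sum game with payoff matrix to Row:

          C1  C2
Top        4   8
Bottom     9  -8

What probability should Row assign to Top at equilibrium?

17/21

Row minima: Top → 4, Bottom → -8; maximin = 4.
Column maxima: C1 → 9, C2 → 8; minimax = 8.
4 ≠ 8, so there is no saddle point; optimal play is mixed.
Let Row play Top with probability p. Expected payoff against C1: 4p + 9(1−p) = −5p + 9; against C2: 8p + (-8)(1−p) = 16p − 8.
Setting these equal: −5p + 9 = 16p − 8 ⇒ −21p = -17 ⇒ p = 17/21, and the value is (-5)·(17/21) + 9 = 104/21.
For Column: with q = P(C1), equating Top's and Bottom's payoffs gives −4q + 8 = 17q − 8 ⇒ q = 16/21.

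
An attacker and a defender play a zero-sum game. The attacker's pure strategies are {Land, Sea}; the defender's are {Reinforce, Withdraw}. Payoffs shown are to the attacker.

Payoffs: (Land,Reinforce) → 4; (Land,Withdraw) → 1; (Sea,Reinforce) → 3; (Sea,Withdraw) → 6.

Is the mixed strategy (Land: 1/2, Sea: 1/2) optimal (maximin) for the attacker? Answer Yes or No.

Yes

Against Reinforce this mix gives (1/2)·4 + (1/2)·3 = 7/2.
Against Withdraw this mix gives (1/2)·1 + (1/2)·6 = 7/2.
All of the defender's active replies (Reinforce, Withdraw) yield 7/2, and no column does worse for the attacker. The mix makes the defender indifferent and guarantees 7/2, so it is optimal.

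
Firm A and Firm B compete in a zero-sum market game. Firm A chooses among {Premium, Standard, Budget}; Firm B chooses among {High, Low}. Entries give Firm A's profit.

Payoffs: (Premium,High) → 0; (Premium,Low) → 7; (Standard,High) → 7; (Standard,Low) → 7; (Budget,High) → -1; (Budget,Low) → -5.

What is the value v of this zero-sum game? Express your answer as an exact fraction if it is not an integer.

7

Row minima: Premium → 0, Standard → 7, Budget → -5; maximin = 7.
Column maxima: High → 7, Low → 7; minimax = 7.
Since maximin = minimax = 7, there is a saddle point and the value is 7.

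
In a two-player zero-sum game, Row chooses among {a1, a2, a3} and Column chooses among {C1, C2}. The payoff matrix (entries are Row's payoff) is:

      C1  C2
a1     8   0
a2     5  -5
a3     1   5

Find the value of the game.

10/3

Row minima: a1 → 0, a2 → -5, a3 → 1; maximin = 1.
Column maxima: C1 → 8, C2 → 5; minimax = 5.
1 ≠ 5, so there is no saddle point; optimal play is mixed.
a2 is strictly dominated by a1, so Row never plays it.
On the remaining 2×2 (a1, a3 vs C1, C2):
Let Row play a1 with probability p. Expected payoff against C1: 8p + 1(1−p) = 7p + 1; against C2: 0p + 5(1−p) = −5p + 5.
Setting these equal: 7p + 1 = −5p + 5 ⇒ 12p = 4 ⇒ p = 1/3, and the value is (7)·(1/3) + 1 = 10/3.
For Column: with q = P(C1), equating a1's and a3's payoffs gives 8q = −4q + 5 ⇒ q = 5/12.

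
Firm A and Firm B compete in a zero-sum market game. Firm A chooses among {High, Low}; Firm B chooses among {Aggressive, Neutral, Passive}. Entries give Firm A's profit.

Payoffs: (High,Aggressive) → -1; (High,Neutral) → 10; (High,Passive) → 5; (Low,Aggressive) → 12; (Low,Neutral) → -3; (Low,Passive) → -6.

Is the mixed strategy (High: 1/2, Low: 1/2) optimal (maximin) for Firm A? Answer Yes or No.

Against Aggressive this mix gives (1/2)·(-1) + (1/2)·12 = 11/2.
Against Neutral this mix gives (1/2)·10 + (1/2)·(-3) = 7/2.
Against Passive this mix gives (1/2)·5 + (1/2)·(-6) = -1/2.
Firm B will play Passive, holding Firm A to -1/2. Shifting weight toward the row that does better against Passive would raise this floor (the equalizing mix achieves 9/4 against both Passive and Aggressive), so the proposed strategy is not optimal.

No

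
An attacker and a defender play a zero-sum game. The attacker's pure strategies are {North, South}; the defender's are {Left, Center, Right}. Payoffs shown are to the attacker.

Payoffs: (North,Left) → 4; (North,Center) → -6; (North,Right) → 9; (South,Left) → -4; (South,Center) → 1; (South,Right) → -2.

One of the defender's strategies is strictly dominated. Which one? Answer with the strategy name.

Right

Left holds the attacker's payoff strictly below Right in every row: 4 < 9, -4 < -2.
So Right is strictly dominated for the defender.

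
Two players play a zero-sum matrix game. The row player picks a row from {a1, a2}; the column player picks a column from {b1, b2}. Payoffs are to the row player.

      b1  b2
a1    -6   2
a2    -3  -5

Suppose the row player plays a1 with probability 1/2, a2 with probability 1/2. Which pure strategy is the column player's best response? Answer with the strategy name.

If the column player plays b1, the row player's expected payoff is (1/2)·(-6) + (1/2)·(-3) = -9/2.
If the column player plays b2, the row player's expected payoff is (1/2)·2 + (1/2)·(-5) = -3/2.
The column player minimizes the row player's payoff; the smallest is -9/2, so the best response is b1.

b1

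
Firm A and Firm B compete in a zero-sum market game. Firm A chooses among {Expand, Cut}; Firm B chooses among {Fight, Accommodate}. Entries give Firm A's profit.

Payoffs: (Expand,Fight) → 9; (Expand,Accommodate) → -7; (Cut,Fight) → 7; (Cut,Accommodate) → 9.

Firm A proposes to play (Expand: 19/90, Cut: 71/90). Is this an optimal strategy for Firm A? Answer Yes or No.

Against Fight this mix gives (19/90)·9 + (71/90)·7 = 334/45.
Against Accommodate this mix gives (19/90)·(-7) + (71/90)·9 = 253/45.
Firm B will play Accommodate, holding Firm A to 253/45. Shifting weight toward the row that does better against Accommodate would raise this floor (the equalizing mix achieves 65/9 against both Accommodate and Fight), so the proposed strategy is not optimal.

No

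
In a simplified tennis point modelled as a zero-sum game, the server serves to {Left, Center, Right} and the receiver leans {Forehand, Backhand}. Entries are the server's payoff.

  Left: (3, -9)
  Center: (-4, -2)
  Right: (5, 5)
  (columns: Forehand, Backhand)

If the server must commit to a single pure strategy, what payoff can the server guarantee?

Row minima: Left → -9, Center → -4, Right → 5.
The best of these is 5.

5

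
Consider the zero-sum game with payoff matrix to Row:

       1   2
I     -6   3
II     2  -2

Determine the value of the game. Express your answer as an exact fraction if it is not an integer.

Row minima: I → -6, II → -2; maximin = -2.
Column maxima: 1 → 2, 2 → 3; minimax = 2.
-2 ≠ 2, so there is no saddle point; optimal play is mixed.
Let Row play I with probability p. Expected payoff against 1: (-6)p + 2(1−p) = −8p + 2; against 2: 3p + (-2)(1−p) = 5p − 2.
Setting these equal: −8p + 2 = 5p − 2 ⇒ −13p = -4 ⇒ p = 4/13, and the value is (-8)·(4/13) + 2 = -6/13.
For Column: with q = P(1), equating I's and II's payoffs gives −9q + 3 = 4q − 2 ⇒ q = 5/13.

-6/13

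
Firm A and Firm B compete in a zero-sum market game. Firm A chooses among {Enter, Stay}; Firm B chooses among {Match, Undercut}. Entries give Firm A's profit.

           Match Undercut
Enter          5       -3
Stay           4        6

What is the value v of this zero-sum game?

Row minima: Enter → -3, Stay → 4; maximin = 4.
Column maxima: Match → 5, Undercut → 6; minimax = 5.
4 ≠ 5, so there is no saddle point; optimal play is mixed.
Let Firm A play Enter with probability p. Expected payoff against Match: 5p + 4(1−p) = p + 4; against Undercut: (-3)p + 6(1−p) = −9p + 6.
Setting these equal: p + 4 = −9p + 6 ⇒ 10p = 2 ⇒ p = 1/5, and the value is (1)·(1/5) + 4 = 21/5.
For Firm B: with q = P(Match), equating Enter's and Stay's payoffs gives 8q − 3 = −2q + 6 ⇒ q = 9/10.

21/5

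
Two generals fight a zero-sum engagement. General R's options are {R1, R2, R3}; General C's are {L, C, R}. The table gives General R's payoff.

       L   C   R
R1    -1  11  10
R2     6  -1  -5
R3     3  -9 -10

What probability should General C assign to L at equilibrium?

Row minima: R1 → -1, R2 → -5, R3 → -10; maximin = -1.
Column maxima: L → 6, C → 11, R → 10; minimax = 6.
-1 ≠ 6, so there is no saddle point; optimal play is mixed.
R3 is strictly dominated by R2, so General R never plays it.
C is strictly dominated by R (it gives General R strictly more in every row), so General C never plays it.
On the remaining 2×2 (R1, R2 vs L, R):
Let General R play R1 with probability p. Expected payoff against L: (-1)p + 6(1−p) = −7p + 6; against R: 10p + (-5)(1−p) = 15p − 5.
Setting these equal: −7p + 6 = 15p − 5 ⇒ −22p = -11 ⇒ p = 1/2, and the value is (-7)·(1/2) + 6 = 5/2.
For General C: with q = P(L), equating R1's and R2's payoffs gives −11q + 10 = 11q − 5 ⇒ q = 15/22.

15/22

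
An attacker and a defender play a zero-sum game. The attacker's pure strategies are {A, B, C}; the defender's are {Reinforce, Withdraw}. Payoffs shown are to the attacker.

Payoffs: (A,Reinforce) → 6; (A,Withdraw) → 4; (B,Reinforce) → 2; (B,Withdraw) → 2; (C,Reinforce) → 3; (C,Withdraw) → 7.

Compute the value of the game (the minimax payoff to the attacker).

Row minima: A → 4, B → 2, C → 3; maximin = 4.
Column maxima: Reinforce → 6, Withdraw → 7; minimax = 6.
4 ≠ 6, so there is no saddle point; optimal play is mixed.
B is strictly dominated by A, so the attacker never plays it.
On the remaining 2×2 (A, C vs Reinforce, Withdraw):
Let the attacker play A with probability p. Expected payoff against Reinforce: 6p + 3(1−p) = 3p + 3; against Withdraw: 4p + 7(1−p) = −3p + 7.
Setting these equal: 3p + 3 = −3p + 7 ⇒ 6p = 4 ⇒ p = 2/3, and the value is (3)·(2/3) + 3 = 5.
For the defender: with q = P(Reinforce), equating A's and C's payoffs gives 2q + 4 = −4q + 7 ⇒ q = 1/2.

5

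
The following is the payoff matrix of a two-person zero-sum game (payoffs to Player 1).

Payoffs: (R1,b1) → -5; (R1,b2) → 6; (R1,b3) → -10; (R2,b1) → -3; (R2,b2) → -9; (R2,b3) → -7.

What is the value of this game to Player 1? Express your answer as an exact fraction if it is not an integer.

Row minima: R1 → -10, R2 → -9; maximin = -9.
Column maxima: b1 → -3, b2 → 6, b3 → -7; minimax = -7.
-9 ≠ -7, so there is no saddle point; optimal play is mixed.
b1 is strictly dominated by b3 (it gives Player 1 strictly more in every row), so Player 2 never plays it.
On the remaining 2×2 (R1, R2 vs b2, b3):
Let Player 1 play R1 with probability p. Expected payoff against b2: 6p + (-9)(1−p) = 15p − 9; against b3: (-10)p + (-7)(1−p) = −3p − 7.
Setting these equal: 15p − 9 = −3p − 7 ⇒ 18p = 2 ⇒ p = 1/9, and the value is (15)·(1/9) − 9 = -22/3.
For Player 2: with q = P(b2), equating R1's and R2's payoffs gives 16q − 10 = −2q − 7 ⇒ q = 1/6.

-22/3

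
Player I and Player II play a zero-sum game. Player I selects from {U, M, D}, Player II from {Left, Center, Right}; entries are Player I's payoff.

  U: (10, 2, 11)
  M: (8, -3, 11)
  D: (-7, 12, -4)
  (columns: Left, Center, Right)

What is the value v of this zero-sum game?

134/27

Row minima: U → 2, M → -3, D → -7; maximin = 2.
Column maxima: Left → 10, Center → 12, Right → 11; minimax = 10.
2 ≠ 10, so there is no saddle point; optimal play is mixed.
Right is strictly dominated by Left (it gives Player I strictly more in every row), so Player II never plays it.
With Right eliminated, M is strictly dominated by U (U gives Player I strictly more in every remaining column), so Player I never plays it.
On the remaining 2×2 (U, D vs Left, Center):
Let Player I play U with probability p. Expected payoff against Left: 10p + (-7)(1−p) = 17p − 7; against Center: 2p + 12(1−p) = −10p + 12.
Setting these equal: 17p − 7 = −10p + 12 ⇒ 27p = 19 ⇒ p = 19/27, and the value is (17)·(19/27) − 7 = 134/27.
For Player II: with q = P(Left), equating U's and D's payoffs gives 8q + 2 = −19q + 12 ⇒ q = 10/27.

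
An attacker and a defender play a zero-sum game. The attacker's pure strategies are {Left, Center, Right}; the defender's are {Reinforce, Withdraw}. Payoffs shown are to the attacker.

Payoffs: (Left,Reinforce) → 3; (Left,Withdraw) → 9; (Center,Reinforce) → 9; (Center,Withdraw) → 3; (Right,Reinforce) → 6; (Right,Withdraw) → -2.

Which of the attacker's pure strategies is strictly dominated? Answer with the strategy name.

Center gives a strictly higher payoff than Right against every column: 9 > 6, 3 > -2.
So Right is strictly dominated and the attacker never plays it.

Right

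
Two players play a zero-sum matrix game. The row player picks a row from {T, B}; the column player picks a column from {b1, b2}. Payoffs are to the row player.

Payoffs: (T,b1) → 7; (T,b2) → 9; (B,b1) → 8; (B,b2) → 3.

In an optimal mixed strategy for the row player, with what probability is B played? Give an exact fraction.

2/7

Row minima: T → 7, B → 3; maximin = 7.
Column maxima: b1 → 8, b2 → 9; minimax = 8.
7 ≠ 8, so there is no saddle point; optimal play is mixed.
Let the row player play T with probability p. Expected payoff against b1: 7p + 8(1−p) = −p + 8; against b2: 9p + 3(1−p) = 6p + 3.
Setting these equal: −p + 8 = 6p + 3 ⇒ −7p = -5 ⇒ p = 5/7, and the value is (-1)·(5/7) + 8 = 51/7.
For the column player: with q = P(b1), equating T's and B's payoffs gives −2q + 9 = 5q + 3 ⇒ q = 6/7.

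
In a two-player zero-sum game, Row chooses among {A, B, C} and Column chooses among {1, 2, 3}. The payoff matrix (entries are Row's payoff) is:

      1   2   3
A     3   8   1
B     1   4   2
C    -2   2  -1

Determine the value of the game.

5/3

Row minima: A → 1, B → 1, C → -2; maximin = 1.
Column maxima: 1 → 3, 2 → 8, 3 → 2; minimax = 2.
1 ≠ 2, so there is no saddle point; optimal play is mixed.
C is strictly dominated by A, so Row never plays it.
2 is strictly dominated by 1 (it gives Row strictly more in every row), so Column never plays it.
On the remaining 2×2 (A, B vs 1, 3):
Let Row play A with probability p. Expected payoff against 1: 3p + 1(1−p) = 2p + 1; against 3: 1p + 2(1−p) = −p + 2.
Setting these equal: 2p + 1 = −p + 2 ⇒ 3p = 1 ⇒ p = 1/3, and the value is (2)·(1/3) + 1 = 5/3.
For Column: with q = P(1), equating A's and B's payoffs gives 2q + 1 = −q + 2 ⇒ q = 1/3.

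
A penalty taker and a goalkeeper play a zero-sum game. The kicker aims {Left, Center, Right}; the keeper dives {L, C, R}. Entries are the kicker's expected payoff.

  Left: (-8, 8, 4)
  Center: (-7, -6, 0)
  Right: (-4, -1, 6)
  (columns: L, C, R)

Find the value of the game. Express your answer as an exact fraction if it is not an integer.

Row minima: Left → -8, Center → -7, Right → -4; maximin = -4.
Column maxima: L → -4, C → 8, R → 6; minimax = -4.
Since maximin = minimax = -4, there is a saddle point and the value is -4.

-4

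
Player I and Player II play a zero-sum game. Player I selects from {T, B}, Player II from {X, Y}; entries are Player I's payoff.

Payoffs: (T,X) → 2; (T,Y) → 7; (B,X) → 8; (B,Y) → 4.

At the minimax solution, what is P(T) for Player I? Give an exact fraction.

4/9

Row minima: T → 2, B → 4; maximin = 4.
Column maxima: X → 8, Y → 7; minimax = 7.
4 ≠ 7, so there is no saddle point; optimal play is mixed.
Let Player I play T with probability p. Expected payoff against X: 2p + 8(1−p) = −6p + 8; against Y: 7p + 4(1−p) = 3p + 4.
Setting these equal: −6p + 8 = 3p + 4 ⇒ −9p = -4 ⇒ p = 4/9, and the value is (-6)·(4/9) + 8 = 16/3.
For Player II: with q = P(X), equating T's and B's payoffs gives −5q + 7 = 4q + 4 ⇒ q = 1/3.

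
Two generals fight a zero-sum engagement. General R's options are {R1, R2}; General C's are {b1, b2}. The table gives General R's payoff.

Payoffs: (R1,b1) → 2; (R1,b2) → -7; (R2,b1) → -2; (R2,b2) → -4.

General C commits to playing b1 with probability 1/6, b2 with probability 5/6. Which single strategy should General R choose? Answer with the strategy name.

Expected payoff of R1: (1/6)·2 + (5/6)·(-7) = -11/2.
Expected payoff of R2: (1/6)·(-2) + (5/6)·(-4) = -11/3.
The largest is -11/3, so General R's best response is R2.

R2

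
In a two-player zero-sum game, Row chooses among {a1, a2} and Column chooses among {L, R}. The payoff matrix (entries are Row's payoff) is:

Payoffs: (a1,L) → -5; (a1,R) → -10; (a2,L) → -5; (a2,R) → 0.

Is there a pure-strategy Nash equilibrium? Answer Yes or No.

Row minima: a1 → -10, a2 → -5; maximin = -5.
Column maxima: L → -5, R → 0; minimax = -5.
maximin = minimax = -5, so a saddle point exists.

Yes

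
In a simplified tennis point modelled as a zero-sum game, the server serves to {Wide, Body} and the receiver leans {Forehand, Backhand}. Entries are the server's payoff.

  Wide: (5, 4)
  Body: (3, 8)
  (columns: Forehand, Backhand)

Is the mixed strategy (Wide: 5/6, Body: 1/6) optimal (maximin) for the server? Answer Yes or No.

Yes

Against Forehand this mix gives (5/6)·5 + (1/6)·3 = 14/3.
Against Backhand this mix gives (5/6)·4 + (1/6)·8 = 14/3.
All of the receiver's active replies (Forehand, Backhand) yield 14/3, and no column does worse for the server. The mix makes the receiver indifferent and guarantees 14/3, so it is optimal.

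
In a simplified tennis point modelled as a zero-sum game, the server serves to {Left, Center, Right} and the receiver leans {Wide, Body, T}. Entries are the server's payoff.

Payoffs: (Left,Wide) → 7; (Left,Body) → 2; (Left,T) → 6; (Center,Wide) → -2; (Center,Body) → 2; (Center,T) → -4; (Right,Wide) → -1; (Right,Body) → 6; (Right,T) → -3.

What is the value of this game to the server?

Row minima: Left → 2, Center → -4, Right → -3; maximin = 2.
Column maxima: Wide → 7, Body → 6, T → 6; minimax = 6.
2 ≠ 6, so there is no saddle point; optimal play is mixed.
Center is strictly dominated by Right, so the server never plays it.
Wide is strictly dominated by T (it gives the server strictly more in every row), so the receiver never plays it.
On the remaining 2×2 (Left, Right vs Body, T):
Let the server play Left with probability p. Expected payoff against Body: 2p + 6(1−p) = −4p + 6; against T: 6p + (-3)(1−p) = 9p − 3.
Setting these equal: −4p + 6 = 9p − 3 ⇒ −13p = -9 ⇒ p = 9/13, and the value is (-4)·(9/13) + 6 = 42/13.
For the receiver: with q = P(Body), equating Left's and Right's payoffs gives −4q + 6 = 9q − 3 ⇒ q = 9/13.

42/13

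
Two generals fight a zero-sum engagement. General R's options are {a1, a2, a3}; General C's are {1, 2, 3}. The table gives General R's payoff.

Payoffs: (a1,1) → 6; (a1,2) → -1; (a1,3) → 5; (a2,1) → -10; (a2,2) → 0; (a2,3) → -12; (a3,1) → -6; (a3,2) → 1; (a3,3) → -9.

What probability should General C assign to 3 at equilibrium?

1/8

Row minima: a1 → -1, a2 → -12, a3 → -9; maximin = -1.
Column maxima: 1 → 6, 2 → 1, 3 → 5; minimax = 1.
-1 ≠ 1, so there is no saddle point; optimal play is mixed.
a2 is strictly dominated by a3, so General R never plays it.
1 is strictly dominated by 3 (it gives General R strictly more in every row), so General C never plays it.
On the remaining 2×2 (a1, a3 vs 2, 3):
Let General R play a1 with probability p. Expected payoff against 2: (-1)p + 1(1−p) = −2p + 1; against 3: 5p + (-9)(1−p) = 14p − 9.
Setting these equal: −2p + 1 = 14p − 9 ⇒ −16p = -10 ⇒ p = 5/8, and the value is (-2)·(5/8) + 1 = -1/4.
For General C: with q = P(2), equating a1's and a3's payoffs gives −6q + 5 = 10q − 9 ⇒ q = 7/8.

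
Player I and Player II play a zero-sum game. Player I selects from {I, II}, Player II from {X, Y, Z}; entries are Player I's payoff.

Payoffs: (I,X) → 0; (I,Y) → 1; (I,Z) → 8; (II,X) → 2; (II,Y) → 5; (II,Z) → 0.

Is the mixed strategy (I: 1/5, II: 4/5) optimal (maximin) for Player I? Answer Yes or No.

Against X this mix gives (1/5)·0 + (4/5)·2 = 8/5.
Against Y this mix gives (1/5)·1 + (4/5)·5 = 21/5.
Against Z this mix gives (1/5)·8 + (4/5)·0 = 8/5.
All of Player II's active replies (X, Z) yield 8/5, and no column does worse for Player I. The mix makes Player II indifferent and guarantees 8/5, so it is optimal.

Yes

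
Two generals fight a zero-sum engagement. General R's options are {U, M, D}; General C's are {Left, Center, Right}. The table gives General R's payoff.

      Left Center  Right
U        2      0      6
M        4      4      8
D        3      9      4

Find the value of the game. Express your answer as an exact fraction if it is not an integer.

Row minima: U → 0, M → 4, D → 3; maximin = 4.
Column maxima: Left → 4, Center → 9, Right → 8; minimax = 4.
Since maximin = minimax = 4, there is a saddle point and the value is 4.

4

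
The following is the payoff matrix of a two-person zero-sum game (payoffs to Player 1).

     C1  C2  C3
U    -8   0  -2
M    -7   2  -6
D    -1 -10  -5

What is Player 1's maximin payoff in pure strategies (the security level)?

Row minima: U → -8, M → -7, D → -10.
The best of these is -7.

-7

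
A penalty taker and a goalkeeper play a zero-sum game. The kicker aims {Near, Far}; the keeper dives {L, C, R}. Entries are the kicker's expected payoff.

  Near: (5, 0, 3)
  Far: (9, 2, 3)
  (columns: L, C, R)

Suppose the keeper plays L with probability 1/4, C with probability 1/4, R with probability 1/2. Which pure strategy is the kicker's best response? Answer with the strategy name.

Far

Expected payoff of Near: (1/4)·5 + (1/4)·0 + (1/2)·3 = 11/4.
Expected payoff of Far: (1/4)·9 + (1/4)·2 + (1/2)·3 = 17/4.
The largest is 17/4, so the kicker's best response is Far.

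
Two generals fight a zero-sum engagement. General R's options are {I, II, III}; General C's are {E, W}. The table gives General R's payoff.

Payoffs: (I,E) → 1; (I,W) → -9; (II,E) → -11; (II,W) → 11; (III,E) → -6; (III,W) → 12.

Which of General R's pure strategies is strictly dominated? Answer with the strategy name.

III gives a strictly higher payoff than II against every column: -6 > -11, 12 > 11.
So II is strictly dominated and General R never plays it.

II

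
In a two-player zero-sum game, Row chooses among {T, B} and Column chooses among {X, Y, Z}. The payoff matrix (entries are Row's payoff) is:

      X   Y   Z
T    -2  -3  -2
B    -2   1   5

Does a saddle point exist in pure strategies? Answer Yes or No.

Row minima: T → -3, B → -2; maximin = -2.
Column maxima: X → -2, Y → 1, Z → 5; minimax = -2.
maximin = minimax = -2, so a saddle point exists.

Yes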